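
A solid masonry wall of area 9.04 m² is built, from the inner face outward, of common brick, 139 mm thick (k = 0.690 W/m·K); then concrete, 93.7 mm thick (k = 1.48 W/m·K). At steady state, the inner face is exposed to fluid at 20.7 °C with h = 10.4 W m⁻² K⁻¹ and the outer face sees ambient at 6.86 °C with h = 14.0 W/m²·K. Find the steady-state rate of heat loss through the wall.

Q = 289 W

Treat each layer as a resistance in series:
  R_conv,in = 1/(hA) = 1/(10.4·9.04) = 0.01064 K/W
  R_common brick = L/(kA) = 0.139/(0.690·9.04) = 0.02228 K/W
  R_concrete = L/(kA) = 0.0937/(1.48·9.04) = 0.007003 K/W
  R_conv,out = 1/(hA) = 1/(14.0·9.04) = 0.007901 K/W
ΣR = 0.01064 + 0.02228 + 0.007003 + 0.007901 = 0.04782 K/W
Q = ΔT/ΣR = (20.7 °C − 6.86 °C)/0.04782 = 289 W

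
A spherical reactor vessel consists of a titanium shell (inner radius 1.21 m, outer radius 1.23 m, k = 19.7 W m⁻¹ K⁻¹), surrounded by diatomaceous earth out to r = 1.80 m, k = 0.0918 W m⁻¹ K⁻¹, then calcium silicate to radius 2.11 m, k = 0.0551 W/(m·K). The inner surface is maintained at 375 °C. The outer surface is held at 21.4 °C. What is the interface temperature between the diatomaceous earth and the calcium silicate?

Treat each layer as a resistance in series:
  R_titanium = (1/1.21 − 1/1.23)/(4πk) = 0.01344/(4π·19.7) = 5.428×10^-5 K/W
  R_diatomaceous earth = (1/1.23 − 1/1.80)/(4πk) = 0.2575/(4π·0.0918) = 0.2232 K/W
  R_calcium silicate = (1/1.80 − 1/2.11)/(4πk) = 0.08162/(4π·0.0551) = 0.1179 K/W
ΣR = 5.428×10^-5 + 0.2232 + 0.1179 = 0.3412 K/W
Q = ΔT/ΣR = (375 °C − 21.4 °C)/0.3412 = 1036 W
From the inner boundary to the diatomaceous earth/calcium silicate interface, ΣR_partial = 0.2233 K/W.
T_interface = T_in − Q·ΣR_partial = 375 °C − (1036)(0.2233) = 144 °C

T = 144 °C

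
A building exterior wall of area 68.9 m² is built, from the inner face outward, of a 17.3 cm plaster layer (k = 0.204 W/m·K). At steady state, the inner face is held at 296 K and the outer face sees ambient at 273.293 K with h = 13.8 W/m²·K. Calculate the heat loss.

Q = 1700 W

Series thermal resistances, inner to outer:
  R_plaster = L/(kA) = 0.173/(0.204·68.9) = 0.01231 K/W
  R_conv,out = 1/(hA) = 1/(13.8·68.9) = 0.001052 K/W
ΣR = 0.01231 + 0.001052 = 0.01336 K/W
Q = ΔT/ΣR = (296 K − 273.293 K)/0.01336 = 1700 W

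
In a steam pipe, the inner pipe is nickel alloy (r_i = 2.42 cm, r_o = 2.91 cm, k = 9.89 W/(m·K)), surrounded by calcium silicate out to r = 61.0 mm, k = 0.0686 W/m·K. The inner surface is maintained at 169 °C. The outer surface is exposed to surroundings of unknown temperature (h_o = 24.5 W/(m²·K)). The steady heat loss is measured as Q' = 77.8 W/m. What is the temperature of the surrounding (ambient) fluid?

Sum the resistances:
  R'_nickel alloy = ln(0.0291/0.0242)/(2πk) = 0.1844/(2π·9.89) = 0.002967 m·K/W
  R'_calcium silicate = ln(0.0610/0.0291)/(2πk) = 0.7401/(2π·0.0686) = 1.717 m·K/W
  R'_conv,out = 1/(2πr h) = 1/(2π·0.0610·24.5) = 0.1065 m·K/W
ΣR = 1.827 m·K/W
ΔT = Q'·ΣR = 77.8 × 1.827 = 142.1 K
Heat flows outward, so T_out = T_in − ΔT = 169 − 142.1 = 26.9 °C

T_out = 26.9 °C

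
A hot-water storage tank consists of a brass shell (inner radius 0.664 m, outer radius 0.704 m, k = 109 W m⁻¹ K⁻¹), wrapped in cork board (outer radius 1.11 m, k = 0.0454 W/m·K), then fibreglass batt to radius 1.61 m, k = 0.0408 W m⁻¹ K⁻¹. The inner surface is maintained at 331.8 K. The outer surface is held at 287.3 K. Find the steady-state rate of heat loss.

Series thermal resistances, inner to outer:
  R_brass = (1/0.664 − 1/0.704)/(4πk) = 0.08557/(4π·109) = 6.247×10^-5 K/W
  R_cork board = (1/0.704 − 1/1.11)/(4πk) = 0.5196/(4π·0.0454) = 0.9107 K/W
  R_fibreglass batt = (1/1.11 − 1/1.61)/(4πk) = 0.2798/(4π·0.0408) = 0.5457 K/W
ΣR = 6.247×10^-5 + 0.9107 + 0.5457 = 1.456 K/W
Q = ΔT/ΣR = (331.8 K − 287.3 K)/1.456 = 30.6 W

Q = 30.6 W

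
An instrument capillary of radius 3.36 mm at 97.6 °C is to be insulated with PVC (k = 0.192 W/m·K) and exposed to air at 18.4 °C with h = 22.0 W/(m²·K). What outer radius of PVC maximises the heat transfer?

r_cr = 0.873 cm

For a cylinder, r_cr = k_ins/h = 0.192/22.0 = 0.00873 m = 0.873 cm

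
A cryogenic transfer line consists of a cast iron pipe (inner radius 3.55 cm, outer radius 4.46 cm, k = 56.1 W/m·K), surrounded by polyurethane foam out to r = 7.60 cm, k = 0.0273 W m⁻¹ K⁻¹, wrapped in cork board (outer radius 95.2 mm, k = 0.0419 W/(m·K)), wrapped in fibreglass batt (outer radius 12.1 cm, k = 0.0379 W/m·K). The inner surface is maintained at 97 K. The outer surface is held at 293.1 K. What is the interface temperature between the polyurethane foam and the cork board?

Series thermal resistances, inner to outer:
  R'_cast iron = ln(0.0446/0.0355)/(2πk) = 0.2282/(2π·56.1) = 6.474×10^-4 m·K/W
  R'_polyurethane foam = ln(0.0760/0.0446)/(2πk) = 0.5330/(2π·0.0273) = 3.107 m·K/W
  R'_cork board = ln(0.0952/0.0760)/(2πk) = 0.2252/(2π·0.0419) = 0.8556 m·K/W
  R'_fibreglass batt = ln(0.121/0.0952)/(2πk) = 0.2398/(2π·0.0379) = 1.007 m·K/W
ΣR = 6.474×10^-4 + 3.107 + 0.8556 + 1.007 = 4.970 m·K/W
Q' = ΔT/ΣR = (97 K − 293.1 K)/4.970 = -39.46 W/m
From the inner boundary to the polyurethane foam/cork board interface, ΣR_partial = 3.108 m·K/W.
T_interface = T_in − Q'·ΣR_partial = 97 K − (-39.46)(3.108) = 219.6 K

T = 219.6 K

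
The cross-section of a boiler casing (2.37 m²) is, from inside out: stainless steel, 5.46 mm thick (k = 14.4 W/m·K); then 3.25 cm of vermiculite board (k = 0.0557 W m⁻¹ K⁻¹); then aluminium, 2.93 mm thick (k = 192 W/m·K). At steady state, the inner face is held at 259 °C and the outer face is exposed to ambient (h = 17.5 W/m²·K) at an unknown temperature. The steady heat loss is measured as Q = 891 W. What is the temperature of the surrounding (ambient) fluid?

T_out = 18.0 °C

Series resistances:
  R_stainless steel = L/(kA) = 0.00546/(14.4·2.37) = 1.600×10^-4 K/W
  R_vermiculite board = L/(kA) = 0.0325/(0.0557·2.37) = 0.2462 K/W
  R_aluminium = L/(kA) = 0.00293/(192·2.37) = 6.439×10^-6 K/W
  R_conv,out = 1/(hA) = 1/(17.5·2.37) = 0.02411 K/W
ΣR = 0.2705 K/W
ΔT = Q·ΣR = 891 × 0.2705 = 241.0 K
Heat flows outward, so T_out = T_in − ΔT = 259 − 241.0 = 18.0 °C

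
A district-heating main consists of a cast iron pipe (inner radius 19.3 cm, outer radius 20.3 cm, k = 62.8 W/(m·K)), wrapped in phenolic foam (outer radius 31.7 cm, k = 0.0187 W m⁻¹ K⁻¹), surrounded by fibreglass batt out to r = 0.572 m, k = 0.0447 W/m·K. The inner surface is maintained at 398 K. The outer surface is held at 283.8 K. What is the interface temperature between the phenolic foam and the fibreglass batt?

Resistance network (inner→outer):
  R'_cast iron = ln(0.203/0.193)/(2πk) = 0.05052/(2π·62.8) = 1.280×10^-4 m·K/W
  R'_phenolic foam = ln(0.317/0.203)/(2πk) = 0.4457/(2π·0.0187) = 3.793 m·K/W
  R'_fibreglass batt = ln(0.572/0.317)/(2πk) = 0.5902/(2π·0.0447) = 2.102 m·K/W
ΣR = 1.280×10^-4 + 3.793 + 2.102 = 5.895 m·K/W
Q' = ΔT/ΣR = (398 K − 283.8 K)/5.895 = 19.37 W/m
From the inner boundary to the phenolic foam/fibreglass batt interface, ΣR_partial = 3.793 m·K/W.
T_interface = T_in − Q'·ΣR_partial = 398 K − (19.37)(3.793) = 324.5 K

T = 324.5 K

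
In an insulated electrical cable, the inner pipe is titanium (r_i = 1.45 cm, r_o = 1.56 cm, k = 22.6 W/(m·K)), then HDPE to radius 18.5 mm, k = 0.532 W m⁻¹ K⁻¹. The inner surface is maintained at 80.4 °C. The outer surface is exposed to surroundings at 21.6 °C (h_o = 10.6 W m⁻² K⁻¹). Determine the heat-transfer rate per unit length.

Treat each layer as a resistance in series:
  R'_titanium = ln(0.0156/0.0145)/(2πk) = 0.07312/(2π·22.6) = 5.149×10^-4 m·K/W
  R'_HDPE = ln(0.0185/0.0156)/(2πk) = 0.1705/(2π·0.532) = 0.05101 m·K/W
  R'_conv,out = 1/(2πr h) = 1/(2π·0.0185·10.6) = 0.8116 m·K/W
ΣR = 5.149×10^-4 + 0.05101 + 0.8116 = 0.8631 m·K/W
Q' = ΔT/ΣR = (80.4 °C − 21.6 °C)/0.8631 = 68.1 W/m

Q' = 68.1 W/m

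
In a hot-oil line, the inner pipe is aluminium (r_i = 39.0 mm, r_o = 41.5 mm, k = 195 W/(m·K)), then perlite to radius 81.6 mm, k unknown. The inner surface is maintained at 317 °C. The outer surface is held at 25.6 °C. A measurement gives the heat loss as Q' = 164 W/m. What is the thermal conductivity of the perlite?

ΣR = ΔT/Q' = |317 − 25.6|/164 = 1.777 m·K/W
Known resistances:
  R'_aluminium = ln(0.0415/0.0390)/(2πk) = 0.06213/(2π·195) = 5.071×10^-5 m·K/W
R_perlite = ΣR − ΣR_known = 1.777 − 5.071×10^-5 = 1.777 m·K/W
ln(r₂/r₁)/(2πk) = 1.777 ⇒ k = 0.6761/(2π·1.777) = 0.0606 W/m·K

k = 0.0606 W/m·K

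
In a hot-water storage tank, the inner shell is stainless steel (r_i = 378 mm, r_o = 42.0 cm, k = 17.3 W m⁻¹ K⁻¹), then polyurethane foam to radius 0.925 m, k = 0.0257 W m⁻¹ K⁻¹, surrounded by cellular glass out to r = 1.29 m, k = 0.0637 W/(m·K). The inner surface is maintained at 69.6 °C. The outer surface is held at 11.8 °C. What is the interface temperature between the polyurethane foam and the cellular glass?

T = 16.8 °C

Treat each layer as a resistance in series:
  R_stainless steel = (1/0.378 − 1/0.420)/(4πk) = 0.2646/(4π·17.3) = 0.001217 K/W
  R_polyurethane foam = (1/0.420 − 1/0.925)/(4πk) = 1.300/(4π·0.0257) = 4.025 K/W
  R_cellular glass = (1/0.925 − 1/1.29)/(4πk) = 0.3059/(4π·0.0637) = 0.3821 K/W
ΣR = 0.001217 + 4.025 + 0.3821 = 4.408 K/W
Q = ΔT/ΣR = (69.6 °C − 11.8 °C)/4.408 = 13.11 W
From the inner boundary to the polyurethane foam/cellular glass interface, ΣR_partial = 4.026 K/W.
T_interface = T_in − Q·ΣR_partial = 69.6 °C − (13.11)(4.026) = 16.8 °C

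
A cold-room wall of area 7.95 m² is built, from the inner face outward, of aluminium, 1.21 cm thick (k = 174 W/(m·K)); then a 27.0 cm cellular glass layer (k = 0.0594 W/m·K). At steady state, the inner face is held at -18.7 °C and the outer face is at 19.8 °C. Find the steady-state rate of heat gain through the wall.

Series thermal resistances, inner to outer:
  R_aluminium = L/(kA) = 0.0121/(174·7.95) = 8.747×10^-6 K/W
  R_cellular glass = L/(kA) = 0.270/(0.0594·7.95) = 0.5718 K/W
ΣR = 8.747×10^-6 + 0.5718 = 0.5718 K/W
Q = ΔT/ΣR = (-18.7 °C − 19.8 °C)/0.5718 = -67.3 W
(Negative Q ⇒ heat flows inward; heat gain = 67.3 W.)

Q = 67.3 W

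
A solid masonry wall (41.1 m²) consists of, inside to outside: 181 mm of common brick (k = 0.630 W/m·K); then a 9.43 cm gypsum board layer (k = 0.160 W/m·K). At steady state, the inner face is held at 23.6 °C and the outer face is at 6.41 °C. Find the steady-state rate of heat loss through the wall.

Series thermal resistances, inner to outer:
  R_common brick = L/(kA) = 0.181/(0.630·41.1) = 0.006990 K/W
  R_gypsum board = L/(kA) = 0.0943/(0.160·41.1) = 0.01434 K/W
ΣR = 0.006990 + 0.01434 = 0.02133 K/W
Q = ΔT/ΣR = (23.6 °C − 6.41 °C)/0.02133 = 806 W

Q = 806 W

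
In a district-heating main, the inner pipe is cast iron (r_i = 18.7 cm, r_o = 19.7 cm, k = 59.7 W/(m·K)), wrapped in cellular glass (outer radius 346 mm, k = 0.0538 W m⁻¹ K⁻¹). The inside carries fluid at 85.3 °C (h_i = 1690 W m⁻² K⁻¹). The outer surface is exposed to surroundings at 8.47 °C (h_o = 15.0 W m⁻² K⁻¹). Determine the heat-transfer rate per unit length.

Treat each layer as a resistance in series:
  R'_conv,in = 1/(2πr h) = 1/(2π·0.187·1690) = 5.036×10^-4 m·K/W
  R'_cast iron = ln(0.197/0.187)/(2πk) = 0.05210/(2π·59.7) = 1.389×10^-4 m·K/W
  R'_cellular glass = ln(0.346/0.197)/(2πk) = 0.5632/(2π·0.0538) = 1.666 m·K/W
  R'_conv,out = 1/(2πr h) = 1/(2π·0.346·15.0) = 0.03067 m·K/W
ΣR = 5.036×10^-4 + 1.389×10^-4 + 1.666 + 0.03067 = 1.697 m·K/W
Q' = ΔT/ΣR = (85.3 °C − 8.47 °C)/1.697 = 45.3 W/m

Q' = 45.3 W/m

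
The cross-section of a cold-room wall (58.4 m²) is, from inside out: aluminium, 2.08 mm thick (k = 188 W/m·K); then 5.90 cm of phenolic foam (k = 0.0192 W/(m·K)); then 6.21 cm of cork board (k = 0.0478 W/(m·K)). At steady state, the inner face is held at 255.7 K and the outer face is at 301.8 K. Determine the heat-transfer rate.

Q = 616 W

Resistance network (inner→outer):
  R_aluminium = L/(kA) = 0.00208/(188·58.4) = 1.894×10^-7 K/W
  R_phenolic foam = L/(kA) = 0.0590/(0.0192·58.4) = 0.05262 K/W
  R_cork board = L/(kA) = 0.0621/(0.0478·58.4) = 0.02225 K/W
ΣR = 1.894×10^-7 + 0.05262 + 0.02225 = 0.07487 K/W
Q = ΔT/ΣR = (255.7 K − 301.8 K)/0.07487 = -616 W
(Negative Q ⇒ heat flows inward; heat gain = 616 W.)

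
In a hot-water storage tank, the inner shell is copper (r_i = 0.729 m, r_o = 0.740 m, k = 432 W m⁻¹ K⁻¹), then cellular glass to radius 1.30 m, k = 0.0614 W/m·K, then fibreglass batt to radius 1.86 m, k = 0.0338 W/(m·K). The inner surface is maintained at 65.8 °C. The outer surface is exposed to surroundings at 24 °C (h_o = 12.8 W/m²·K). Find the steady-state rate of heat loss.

Resistance network (inner→outer):
  R_copper = (1/0.729 − 1/0.740)/(4πk) = 0.02039/(4π·432) = 3.756×10^-6 K/W
  R_cellular glass = (1/0.740 − 1/1.30)/(4πk) = 0.5821/(4π·0.0614) = 0.7545 K/W
  R_fibreglass batt = (1/1.30 − 1/1.86)/(4πk) = 0.2316/(4π·0.0338) = 0.5453 K/W
  R_conv,out = 1/(4πr²h) = 1/(4π·1.86²·12.8) = 0.001797 K/W
ΣR = 3.756×10^-6 + 0.7545 + 0.5453 + 0.001797 = 1.302 K/W
Q = ΔT/ΣR = (65.8 °C − 24 °C)/1.302 = 32.1 W

Q = 32.1 W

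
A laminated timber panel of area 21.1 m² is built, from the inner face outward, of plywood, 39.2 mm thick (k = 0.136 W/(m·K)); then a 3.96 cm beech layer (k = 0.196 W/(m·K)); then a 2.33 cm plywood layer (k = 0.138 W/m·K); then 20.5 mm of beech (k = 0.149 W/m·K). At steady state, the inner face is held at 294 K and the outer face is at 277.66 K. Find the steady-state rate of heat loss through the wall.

Q = 433 W

Resistance network (inner→outer):
  R_plywood = L/(kA) = 0.0392/(0.136·21.1) = 0.01366 K/W
  R_beech = L/(kA) = 0.0396/(0.196·21.1) = 0.009575 K/W
  R_plywood = L/(kA) = 0.0233/(0.138·21.1) = 0.008002 K/W
  R_beech = L/(kA) = 0.0205/(0.149·21.1) = 0.006521 K/W
ΣR = 0.01366 + 0.009575 + 0.008002 + 0.006521 = 0.03776 K/W
Q = ΔT/ΣR = (294 K − 277.66 K)/0.03776 = 433 W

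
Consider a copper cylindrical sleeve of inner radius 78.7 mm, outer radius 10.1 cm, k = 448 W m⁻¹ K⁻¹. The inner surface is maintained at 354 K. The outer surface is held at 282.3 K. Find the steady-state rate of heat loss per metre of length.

Q' = 809 kW/m

Q' = 2πk·ΔT/ln(r₂/r₁) = 2π × 448 × 71.7 / ln(0.101/0.0787) = 8.09×10^5 W/m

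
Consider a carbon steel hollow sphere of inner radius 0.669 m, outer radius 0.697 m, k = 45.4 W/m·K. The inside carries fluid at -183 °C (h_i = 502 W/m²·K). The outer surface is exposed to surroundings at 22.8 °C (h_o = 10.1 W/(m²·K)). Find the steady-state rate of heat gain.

Treat each layer as a resistance in series:
  R_conv,in = 1/(4πr²h) = 1/(4π·0.669²·502) = 3.542×10^-4 K/W
  R_carbon steel = (1/0.669 − 1/0.697)/(4πk) = 0.06005/(4π·45.4) = 1.053×10^-4 K/W
  R_conv,out = 1/(4πr²h) = 1/(4π·0.697²·10.1) = 0.01622 K/W
ΣR = 3.542×10^-4 + 1.053×10^-4 + 0.01622 = 0.01668 K/W
Q = ΔT/ΣR = (-183 °C − 22.8 °C)/0.01668 = -12300 W
(Negative Q ⇒ heat flows inward; heat gain = 12300 W.)

Q = 12.3 kW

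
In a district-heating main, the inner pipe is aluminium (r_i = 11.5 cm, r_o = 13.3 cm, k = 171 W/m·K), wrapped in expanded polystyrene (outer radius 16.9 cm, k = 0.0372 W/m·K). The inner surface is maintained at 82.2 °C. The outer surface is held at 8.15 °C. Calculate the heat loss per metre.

Resistance network (inner→outer):
  R'_aluminium = ln(0.133/0.115)/(2πk) = 0.1454/(2π·171) = 1.353×10^-4 m·K/W
  R'_expanded polystyrene = ln(0.169/0.133)/(2πk) = 0.2395/(2π·0.0372) = 1.025 m·K/W
ΣR = 1.353×10^-4 + 1.025 = 1.025 m·K/W
Q' = ΔT/ΣR = (82.2 °C − 8.15 °C)/1.025 = 72.2 W/m

Q' = 72.2 W/m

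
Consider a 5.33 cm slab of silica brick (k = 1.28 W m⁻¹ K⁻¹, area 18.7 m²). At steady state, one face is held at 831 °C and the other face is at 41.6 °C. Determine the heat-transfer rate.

Q = 355 kW

Q = kA·ΔT/L = 1.28 × 18.7 × |831 °C − 41.6 °C| / 0.0533 = 3.55×10^5 W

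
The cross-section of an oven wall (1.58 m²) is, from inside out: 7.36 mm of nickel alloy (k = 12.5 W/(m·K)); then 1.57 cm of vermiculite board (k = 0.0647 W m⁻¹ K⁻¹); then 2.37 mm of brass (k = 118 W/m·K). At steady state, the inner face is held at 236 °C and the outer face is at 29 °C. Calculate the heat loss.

Series thermal resistances, inner to outer:
  R_nickel alloy = L/(kA) = 0.00736/(12.5·1.58) = 3.727×10^-4 K/W
  R_vermiculite board = L/(kA) = 0.0157/(0.0647·1.58) = 0.1536 K/W
  R_brass = L/(kA) = 0.00237/(118·1.58) = 1.271×10^-5 K/W
ΣR = 3.727×10^-4 + 0.1536 + 1.271×10^-5 = 0.1540 K/W
Q = ΔT/ΣR = (236 °C − 29 °C)/0.1540 = 1340 W

Q = 1340 W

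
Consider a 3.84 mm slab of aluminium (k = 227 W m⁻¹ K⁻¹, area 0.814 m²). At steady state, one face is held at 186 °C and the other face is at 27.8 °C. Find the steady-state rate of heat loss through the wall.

Q = 7.61×10^6 W

Q = kA·ΔT/L = 227 × 0.814 × |186 °C − 27.8 °C| / 0.00384 = 7.61×10^6 W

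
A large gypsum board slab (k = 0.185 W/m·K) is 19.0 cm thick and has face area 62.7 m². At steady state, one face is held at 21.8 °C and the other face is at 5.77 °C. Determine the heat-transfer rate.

Q = kA·ΔT/L = 0.185 × 62.7 × |21.8 °C − 5.77 °C| / 0.190 = 979 W

Q = 979 W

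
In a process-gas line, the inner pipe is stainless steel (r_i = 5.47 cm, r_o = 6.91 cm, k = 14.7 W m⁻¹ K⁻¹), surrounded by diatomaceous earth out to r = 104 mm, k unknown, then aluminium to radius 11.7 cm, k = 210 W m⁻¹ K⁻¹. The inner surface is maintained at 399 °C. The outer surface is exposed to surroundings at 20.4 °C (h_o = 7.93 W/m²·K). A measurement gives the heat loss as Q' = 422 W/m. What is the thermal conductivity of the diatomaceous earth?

k = 0.0900 W/m·K

ΣR = ΔT/Q' = |399 − 20.4|/422 = 0.8972 m·K/W
Known resistances:
  R'_stainless steel = ln(0.0691/0.0547)/(2πk) = 0.2337/(2π·14.7) = 0.002530 m·K/W
  R'_aluminium = ln(0.117/0.104)/(2πk) = 0.1178/(2π·210) = 8.927×10^-5 m·K/W
  R'_conv,out = 1/(2πr h) = 1/(2π·0.117·7.93) = 0.1715 m·K/W
R_diatomaceous earth = ΣR − ΣR_known = 0.8972 − 0.1741 = 0.7231 m·K/W
ln(r₂/r₁)/(2πk) = 0.7231 ⇒ k = 0.4088/(2π·0.7231) = 0.0900 W/m·K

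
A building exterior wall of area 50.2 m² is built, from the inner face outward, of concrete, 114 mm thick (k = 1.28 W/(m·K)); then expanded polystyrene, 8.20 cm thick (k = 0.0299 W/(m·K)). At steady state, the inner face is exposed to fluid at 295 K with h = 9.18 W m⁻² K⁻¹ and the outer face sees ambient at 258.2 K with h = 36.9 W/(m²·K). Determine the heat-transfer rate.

Q = 623 W

Resistance network (inner→outer):
  R_conv,in = 1/(hA) = 1/(9.18·50.2) = 0.002170 K/W
  R_concrete = L/(kA) = 0.114/(1.28·50.2) = 0.001774 K/W
  R_expanded polystyrene = L/(kA) = 0.0820/(0.0299·50.2) = 0.05463 K/W
  R_conv,out = 1/(hA) = 1/(36.9·50.2) = 5.398×10^-4 K/W
ΣR = 0.002170 + 0.001774 + 0.05463 + 5.398×10^-4 = 0.05911 K/W
Q = ΔT/ΣR = (295 K − 258.2 K)/0.05911 = 623 W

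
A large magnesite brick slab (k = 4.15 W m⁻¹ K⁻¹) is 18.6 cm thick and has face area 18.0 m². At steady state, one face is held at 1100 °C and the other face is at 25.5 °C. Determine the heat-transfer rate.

Q = kA·ΔT/L = 4.15 × 18.0 × |1100 °C − 25.5 °C| / 0.186 = 4.32×10^5 W

Q = 432 kW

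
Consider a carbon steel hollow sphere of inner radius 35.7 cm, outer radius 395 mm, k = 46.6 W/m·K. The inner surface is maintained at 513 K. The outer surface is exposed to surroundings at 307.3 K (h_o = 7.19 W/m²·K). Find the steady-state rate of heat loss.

Resistance network (inner→outer):
  R_carbon steel = (1/0.357 − 1/0.395)/(4πk) = 0.2695/(4π·46.6) = 4.602×10^-4 K/W
  R_conv,out = 1/(4πr²h) = 1/(4π·0.395²·7.19) = 0.07094 K/W
ΣR = 4.602×10^-4 + 0.07094 = 0.07140 K/W
Q = ΔT/ΣR = (513 K − 307.3 K)/0.07140 = 2880 W

Q = 2.88 kW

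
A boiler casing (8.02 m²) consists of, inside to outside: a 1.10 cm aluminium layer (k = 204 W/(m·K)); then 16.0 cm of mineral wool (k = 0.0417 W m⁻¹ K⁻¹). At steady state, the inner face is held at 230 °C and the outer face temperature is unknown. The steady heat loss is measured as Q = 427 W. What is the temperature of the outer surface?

T_out = 25.7 °C

Sum the resistances:
  R_aluminium = L/(kA) = 0.0110/(204·8.02) = 6.723×10^-6 K/W
  R_mineral wool = L/(kA) = 0.160/(0.0417·8.02) = 0.4784 K/W
ΣR = 0.4784 K/W
ΔT = Q·ΣR = 427 × 0.4784 = 204.3 K
Heat flows outward, so T_out = T_in − ΔT = 230 − 204.3 = 25.7 °C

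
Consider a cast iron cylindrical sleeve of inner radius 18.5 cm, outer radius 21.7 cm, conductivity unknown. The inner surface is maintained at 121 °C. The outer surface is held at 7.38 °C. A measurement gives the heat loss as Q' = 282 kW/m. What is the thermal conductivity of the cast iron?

k = 63.0 W/m·K

ΣR = ΔT/Q' = |121 − 7.38|/2.82×10^5 = 4.029×10^-4 m·K/W
ln(r₂/r₁)/(2πk) = 4.029×10^-4 ⇒ k = 0.1595/(2π·4.029×10^-4) = 63.0 W/m·K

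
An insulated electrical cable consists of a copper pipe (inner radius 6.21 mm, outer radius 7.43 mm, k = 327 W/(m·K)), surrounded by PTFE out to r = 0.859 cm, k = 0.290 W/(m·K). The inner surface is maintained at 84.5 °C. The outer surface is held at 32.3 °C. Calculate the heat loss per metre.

Resistance network (inner→outer):
  R'_copper = ln(0.00743/0.00621)/(2πk) = 0.1794/(2π·327) = 8.730×10^-5 m·K/W
  R'_PTFE = ln(0.00859/0.00743)/(2πk) = 0.1451/(2π·0.290) = 0.07962 m·K/W
ΣR = 8.730×10^-5 + 0.07962 = 0.07971 m·K/W
Q' = ΔT/ΣR = (84.5 °C − 32.3 °C)/0.07971 = 655 W/m

Q' = 655 W/m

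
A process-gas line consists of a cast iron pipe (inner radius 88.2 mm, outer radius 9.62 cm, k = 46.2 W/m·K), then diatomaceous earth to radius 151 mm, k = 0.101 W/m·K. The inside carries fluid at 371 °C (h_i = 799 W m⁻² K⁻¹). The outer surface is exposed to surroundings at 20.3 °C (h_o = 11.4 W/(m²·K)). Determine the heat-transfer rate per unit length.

Q' = 435 W/m

Resistance network (inner→outer):
  R'_conv,in = 1/(2πr h) = 1/(2π·0.0882·799) = 0.002258 m·K/W
  R'_cast iron = ln(0.0962/0.0882)/(2πk) = 0.08682/(2π·46.2) = 2.991×10^-4 m·K/W
  R'_diatomaceous earth = ln(0.151/0.0962)/(2πk) = 0.4509/(2π·0.101) = 0.7104 m·K/W
  R'_conv,out = 1/(2πr h) = 1/(2π·0.151·11.4) = 0.09246 m·K/W
ΣR = 0.002258 + 2.991×10^-4 + 0.7104 + 0.09246 = 0.8054 m·K/W
Q' = ΔT/ΣR = (371 °C − 20.3 °C)/0.8054 = 435 W/m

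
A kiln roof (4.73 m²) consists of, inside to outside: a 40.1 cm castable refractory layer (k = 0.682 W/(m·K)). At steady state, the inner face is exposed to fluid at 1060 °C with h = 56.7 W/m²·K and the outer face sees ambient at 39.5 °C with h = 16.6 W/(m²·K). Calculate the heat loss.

Q = 7250 W

Resistance network (inner→outer):
  R_conv,in = 1/(hA) = 1/(56.7·4.73) = 0.003729 K/W
  R_castable refractory = L/(kA) = 0.401/(0.682·4.73) = 0.1243 K/W
  R_conv,out = 1/(hA) = 1/(16.6·4.73) = 0.01274 K/W
ΣR = 0.003729 + 0.1243 + 0.01274 = 0.1408 K/W
Q = ΔT/ΣR = (1060 °C − 39.5 °C)/0.1408 = 7250 W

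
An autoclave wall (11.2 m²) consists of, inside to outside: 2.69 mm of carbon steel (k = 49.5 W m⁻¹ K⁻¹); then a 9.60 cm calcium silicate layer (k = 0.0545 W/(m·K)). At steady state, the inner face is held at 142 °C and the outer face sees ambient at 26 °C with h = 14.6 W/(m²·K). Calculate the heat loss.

Q = 710 W

Resistance network (inner→outer):
  R_carbon steel = L/(kA) = 0.00269/(49.5·11.2) = 4.852×10^-6 K/W
  R_calcium silicate = L/(kA) = 0.0960/(0.0545·11.2) = 0.1573 K/W
  R_conv,out = 1/(hA) = 1/(14.6·11.2) = 0.006115 K/W
ΣR = 4.852×10^-6 + 0.1573 + 0.006115 = 0.1634 K/W
Q = ΔT/ΣR = (142 °C − 26 °C)/0.1634 = 710 W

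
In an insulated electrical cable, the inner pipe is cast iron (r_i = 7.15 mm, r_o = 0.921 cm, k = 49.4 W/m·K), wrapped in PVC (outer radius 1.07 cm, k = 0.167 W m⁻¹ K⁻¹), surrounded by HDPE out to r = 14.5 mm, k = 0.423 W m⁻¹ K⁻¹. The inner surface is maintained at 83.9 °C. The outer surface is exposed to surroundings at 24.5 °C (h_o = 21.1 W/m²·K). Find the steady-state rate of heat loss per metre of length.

Q' = 76.3 W/m

Resistance network (inner→outer):
  R'_cast iron = ln(0.00921/0.00715)/(2πk) = 0.2532/(2π·49.4) = 8.157×10^-4 m·K/W
  R'_PVC = ln(0.0107/0.00921)/(2πk) = 0.1500/(2π·0.167) = 0.1429 m·K/W
  R'_HDPE = ln(0.0145/0.0107)/(2πk) = 0.3039/(2π·0.423) = 0.1143 m·K/W
  R'_conv,out = 1/(2πr h) = 1/(2π·0.0145·21.1) = 0.5202 m·K/W
ΣR = 8.157×10^-4 + 0.1429 + 0.1143 + 0.5202 = 0.7782 m·K/W
Q' = ΔT/ΣR = (83.9 °C − 24.5 °C)/0.7782 = 76.3 W/m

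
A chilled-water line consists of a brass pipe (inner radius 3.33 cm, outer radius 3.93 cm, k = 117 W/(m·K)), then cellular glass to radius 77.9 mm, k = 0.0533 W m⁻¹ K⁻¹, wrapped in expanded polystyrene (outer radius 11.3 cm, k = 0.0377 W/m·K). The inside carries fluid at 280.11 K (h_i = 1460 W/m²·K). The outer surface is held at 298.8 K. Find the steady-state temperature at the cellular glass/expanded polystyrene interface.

Resistance network (inner→outer):
  R'_conv,in = 1/(2πr h) = 1/(2π·0.0333·1460) = 0.003274 m·K/W
  R'_brass = ln(0.0393/0.0333)/(2πk) = 0.1657/(2π·117) = 2.254×10^-4 m·K/W
  R'_cellular glass = ln(0.0779/0.0393)/(2πk) = 0.6842/(2π·0.0533) = 2.043 m·K/W
  R'_expanded polystyrene = ln(0.113/0.0779)/(2πk) = 0.3720/(2π·0.0377) = 1.570 m·K/W
ΣR = 0.003274 + 2.254×10^-4 + 2.043 + 1.570 = 3.616 m·K/W
Q' = ΔT/ΣR = (280.11 K − 298.8 K)/3.616 = -5.169 W/m
From the inner boundary to the cellular glass/expanded polystyrene interface, ΣR_partial = 2.046 m·K/W.
T_interface = T_in − Q'·ΣR_partial = 280.11 K − (-5.169)(2.046) = 290.7 K

T = 290.7 K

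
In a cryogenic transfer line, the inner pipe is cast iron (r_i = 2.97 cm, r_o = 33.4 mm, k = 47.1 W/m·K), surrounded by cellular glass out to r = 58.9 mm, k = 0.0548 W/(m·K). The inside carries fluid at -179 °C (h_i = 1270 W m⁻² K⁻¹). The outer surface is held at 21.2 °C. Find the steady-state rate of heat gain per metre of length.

Treat each layer as a resistance in series:
  R'_conv,in = 1/(2πr h) = 1/(2π·0.0297·1270) = 0.004219 m·K/W
  R'_cast iron = ln(0.0334/0.0297)/(2πk) = 0.1174/(2π·47.1) = 3.967×10^-4 m·K/W
  R'_cellular glass = ln(0.0589/0.0334)/(2πk) = 0.5673/(2π·0.0548) = 1.648 m·K/W
ΣR = 0.004219 + 3.967×10^-4 + 1.648 = 1.653 m·K/W
Q' = ΔT/ΣR = (-179 °C − 21.2 °C)/1.653 = -121 W/m
(Negative Q' ⇒ heat flows inward; heat gain = 121 W/m.)

Q' = 121 W/m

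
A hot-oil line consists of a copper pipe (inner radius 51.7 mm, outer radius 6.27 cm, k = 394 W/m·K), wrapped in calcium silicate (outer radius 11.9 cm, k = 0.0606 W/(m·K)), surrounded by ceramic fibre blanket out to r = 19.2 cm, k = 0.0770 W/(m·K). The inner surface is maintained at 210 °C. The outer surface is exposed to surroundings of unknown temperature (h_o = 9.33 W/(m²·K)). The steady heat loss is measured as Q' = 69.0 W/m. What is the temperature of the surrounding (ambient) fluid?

T_out = 19.5 °C

Series resistances:
  R'_copper = ln(0.0627/0.0517)/(2πk) = 0.1929/(2π·394) = 7.792×10^-5 m·K/W
  R'_calcium silicate = ln(0.119/0.0627)/(2πk) = 0.6408/(2π·0.0606) = 1.683 m·K/W
  R'_ceramic fibre blanket = ln(0.192/0.119)/(2πk) = 0.4784/(2π·0.0770) = 0.9888 m·K/W
  R'_conv,out = 1/(2πr h) = 1/(2π·0.192·9.33) = 0.08885 m·K/W
ΣR = 2.761 m·K/W
ΔT = Q'·ΣR = 69.0 × 2.761 = 190.5 K
Heat flows outward, so T_out = T_in − ΔT = 210 − 190.5 = 19.5 °C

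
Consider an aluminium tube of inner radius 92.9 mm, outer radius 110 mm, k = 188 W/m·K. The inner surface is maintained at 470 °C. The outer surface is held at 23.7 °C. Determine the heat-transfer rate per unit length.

Q' = 2πk·ΔT/ln(r₂/r₁) = 2π × 188 × 446.3 / ln(0.110/0.0929) = 3.12×10^6 W/m

Q' = 3120 kW/m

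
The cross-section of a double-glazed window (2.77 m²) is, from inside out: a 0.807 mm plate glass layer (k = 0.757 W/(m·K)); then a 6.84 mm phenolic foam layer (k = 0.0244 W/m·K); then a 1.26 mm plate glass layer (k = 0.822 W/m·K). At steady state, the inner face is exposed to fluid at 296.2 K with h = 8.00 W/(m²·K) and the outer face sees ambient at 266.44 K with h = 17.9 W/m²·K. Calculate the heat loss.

Resistance network (inner→outer):
  R_conv,in = 1/(hA) = 1/(8.00·2.77) = 0.04513 K/W
  R_plate glass = L/(kA) = 8.07×10^-4/(0.757·2.77) = 3.849×10^-4 K/W
  R_phenolic foam = L/(kA) = 0.00684/(0.0244·2.77) = 0.1012 K/W
  R_plate glass = L/(kA) = 0.00126/(0.822·2.77) = 5.534×10^-4 K/W
  R_conv,out = 1/(hA) = 1/(17.9·2.77) = 0.02017 K/W
ΣR = 0.04513 + 3.849×10^-4 + 0.1012 + 5.534×10^-4 + 0.02017 = 0.1674 K/W
Q = ΔT/ΣR = (296.2 K − 266.44 K)/0.1674 = 178 W

Q = 178 W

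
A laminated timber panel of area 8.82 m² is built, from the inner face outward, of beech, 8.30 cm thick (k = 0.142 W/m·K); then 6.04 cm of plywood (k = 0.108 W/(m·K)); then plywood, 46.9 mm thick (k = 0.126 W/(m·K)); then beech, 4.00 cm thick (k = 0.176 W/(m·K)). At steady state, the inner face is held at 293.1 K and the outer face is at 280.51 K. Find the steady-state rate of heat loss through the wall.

Q = 63.7 W

Resistance network (inner→outer):
  R_beech = L/(kA) = 0.0830/(0.142·8.82) = 0.06627 K/W
  R_plywood = L/(kA) = 0.0604/(0.108·8.82) = 0.06341 K/W
  R_plywood = L/(kA) = 0.0469/(0.126·8.82) = 0.04220 K/W
  R_beech = L/(kA) = 0.0400/(0.176·8.82) = 0.02577 K/W
ΣR = 0.06627 + 0.06341 + 0.04220 + 0.02577 = 0.1976 K/W
Q = ΔT/ΣR = (293.1 K − 280.51 K)/0.1976 = 63.7 W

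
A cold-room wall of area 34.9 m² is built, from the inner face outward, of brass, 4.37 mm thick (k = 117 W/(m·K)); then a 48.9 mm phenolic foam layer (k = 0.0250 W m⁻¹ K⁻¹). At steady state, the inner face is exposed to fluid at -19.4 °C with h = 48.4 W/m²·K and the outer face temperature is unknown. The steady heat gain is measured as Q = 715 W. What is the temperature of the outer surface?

T_out = 21.1 °C

Sum the resistances:
  R_conv,in = 1/(hA) = 1/(48.4·34.9) = 5.920×10^-4 K/W
  R_brass = L/(kA) = 0.00437/(117·34.9) = 1.070×10^-6 K/W
  R_phenolic foam = L/(kA) = 0.0489/(0.0250·34.9) = 0.05605 K/W
ΣR = 0.05664 K/W
ΔT = Q·ΣR = 715 × 0.05664 = 40.50 K
Heat flows inward, so T_out = T_in + ΔT = -19.4 + 40.50 = 21.1 °C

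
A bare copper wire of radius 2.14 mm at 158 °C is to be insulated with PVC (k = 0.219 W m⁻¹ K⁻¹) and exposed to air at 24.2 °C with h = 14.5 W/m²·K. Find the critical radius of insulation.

r_cr = 1.51 cm

For a cylinder, r_cr = k_ins/h = 0.219/14.5 = 0.0151 m = 1.51 cm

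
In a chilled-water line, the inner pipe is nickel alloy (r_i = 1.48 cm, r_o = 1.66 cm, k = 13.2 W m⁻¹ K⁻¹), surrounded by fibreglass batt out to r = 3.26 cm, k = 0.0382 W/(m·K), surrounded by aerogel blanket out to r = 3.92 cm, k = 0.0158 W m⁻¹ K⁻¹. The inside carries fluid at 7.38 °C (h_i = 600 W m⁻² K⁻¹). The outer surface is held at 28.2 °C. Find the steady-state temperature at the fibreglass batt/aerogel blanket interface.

T = 20.0 °C

Series thermal resistances, inner to outer:
  R'_conv,in = 1/(2πr h) = 1/(2π·0.0148·600) = 0.01792 m·K/W
  R'_nickel alloy = ln(0.0166/0.0148)/(2πk) = 0.1148/(2π·13.2) = 0.001384 m·K/W
  R'_fibreglass batt = ln(0.0326/0.0166)/(2πk) = 0.6749/(2π·0.0382) = 2.812 m·K/W
  R'_aerogel blanket = ln(0.0392/0.0326)/(2πk) = 0.1844/(2π·0.0158) = 1.857 m·K/W
ΣR = 0.01792 + 0.001384 + 2.812 + 1.857 = 4.688 m·K/W
Q' = ΔT/ΣR = (7.38 °C − 28.2 °C)/4.688 = -4.441 W/m
From the inner boundary to the fibreglass batt/aerogel blanket interface, ΣR_partial = 2.831 m·K/W.
T_interface = T_in − Q'·ΣR_partial = 7.38 °C − (-4.441)(2.831) = 20.0 °C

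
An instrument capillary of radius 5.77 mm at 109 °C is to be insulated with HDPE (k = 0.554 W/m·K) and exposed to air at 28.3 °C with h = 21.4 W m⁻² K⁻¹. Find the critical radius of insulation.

r_cr = 2.59 cm

For a cylinder, r_cr = k_ins/h = 0.554/21.4 = 0.0259 m = 2.59 cm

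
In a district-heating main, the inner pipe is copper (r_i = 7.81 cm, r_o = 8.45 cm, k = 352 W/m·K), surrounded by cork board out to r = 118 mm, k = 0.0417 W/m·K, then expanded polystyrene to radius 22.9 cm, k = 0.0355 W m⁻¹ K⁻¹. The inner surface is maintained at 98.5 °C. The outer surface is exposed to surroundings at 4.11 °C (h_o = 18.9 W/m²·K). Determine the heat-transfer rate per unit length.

Q' = 22.0 W/m

Series thermal resistances, inner to outer:
  R'_copper = ln(0.0845/0.0781)/(2πk) = 0.07876/(2π·352) = 3.561×10^-5 m·K/W
  R'_cork board = ln(0.118/0.0845)/(2πk) = 0.3339/(2π·0.0417) = 1.275 m·K/W
  R'_expanded polystyrene = ln(0.229/0.118)/(2πk) = 0.6630/(2π·0.0355) = 2.973 m·K/W
  R'_conv,out = 1/(2πr h) = 1/(2π·0.229·18.9) = 0.03677 m·K/W
ΣR = 3.561×10^-5 + 1.275 + 2.973 + 0.03677 = 4.285 m·K/W
Q' = ΔT/ΣR = (98.5 °C − 4.11 °C)/4.285 = 22.0 W/m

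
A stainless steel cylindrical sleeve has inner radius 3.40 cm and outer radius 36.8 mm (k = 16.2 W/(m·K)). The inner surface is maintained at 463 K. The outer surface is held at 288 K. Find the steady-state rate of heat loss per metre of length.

Q' = 2πk·ΔT/ln(r₂/r₁) = 2π × 16.2 × 175 / ln(0.0368/0.0340) = 2.25×10^5 W/m

Q' = 2.25×10^5 W/m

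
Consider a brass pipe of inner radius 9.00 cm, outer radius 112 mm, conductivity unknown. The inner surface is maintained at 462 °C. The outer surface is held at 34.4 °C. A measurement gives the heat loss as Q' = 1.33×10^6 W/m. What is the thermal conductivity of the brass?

k = 108 W/m·K

ΣR = ΔT/Q' = |462 − 34.4|/1.33×10^6 = 3.215×10^-4 m·K/W
ln(r₂/r₁)/(2πk) = 3.215×10^-4 ⇒ k = 0.2187/(2π·3.215×10^-4) = 108 W/m·K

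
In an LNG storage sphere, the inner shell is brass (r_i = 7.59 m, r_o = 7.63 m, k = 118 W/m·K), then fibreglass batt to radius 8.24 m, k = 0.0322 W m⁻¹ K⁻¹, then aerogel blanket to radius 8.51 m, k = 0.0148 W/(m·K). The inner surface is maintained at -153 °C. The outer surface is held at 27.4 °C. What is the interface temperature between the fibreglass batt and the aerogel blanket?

T = -56.2 °C

Resistance network (inner→outer):
  R_brass = (1/7.59 − 1/7.63)/(4πk) = 6.907×10^-4/(4π·118) = 4.658×10^-7 K/W
  R_fibreglass batt = (1/7.63 − 1/8.24)/(4πk) = 0.009702/(4π·0.0322) = 0.02398 K/W
  R_aerogel blanket = (1/8.24 − 1/8.51)/(4πk) = 0.003850/(4π·0.0148) = 0.02070 K/W
ΣR = 4.658×10^-7 + 0.02398 + 0.02070 = 0.04468 K/W
Q = ΔT/ΣR = (-153 °C − 27.4 °C)/0.04468 = -4038 W
From the inner boundary to the fibreglass batt/aerogel blanket interface, ΣR_partial = 0.02398 K/W.
T_interface = T_in − Q·ΣR_partial = -153 °C − (-4038)(0.02398) = -56.2 °C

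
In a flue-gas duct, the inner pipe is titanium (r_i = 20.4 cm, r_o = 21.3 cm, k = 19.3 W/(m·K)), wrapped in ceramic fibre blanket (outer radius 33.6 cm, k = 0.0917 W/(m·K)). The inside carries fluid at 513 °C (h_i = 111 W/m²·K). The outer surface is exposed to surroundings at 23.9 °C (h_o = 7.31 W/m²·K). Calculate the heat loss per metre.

Treat each layer as a resistance in series:
  R'_conv,in = 1/(2πr h) = 1/(2π·0.204·111) = 0.007029 m·K/W
  R'_titanium = ln(0.213/0.204)/(2πk) = 0.04317/(2π·19.3) = 3.560×10^-4 m·K/W
  R'_ceramic fibre blanket = ln(0.336/0.213)/(2πk) = 0.4558/(2π·0.0917) = 0.7911 m·K/W
  R'_conv,out = 1/(2πr h) = 1/(2π·0.336·7.31) = 0.06480 m·K/W
ΣR = 0.007029 + 3.560×10^-4 + 0.7911 + 0.06480 = 0.8633 m·K/W
Q' = ΔT/ΣR = (513 °C − 23.9 °C)/0.8633 = 567 W/m

Q' = 567 W/m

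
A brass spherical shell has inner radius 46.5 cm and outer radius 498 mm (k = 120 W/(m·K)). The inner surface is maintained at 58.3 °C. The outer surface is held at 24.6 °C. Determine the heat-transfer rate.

Q = 4πk·ΔT/(1/r₁ − 1/r₂) = 4π × 120 × 33.7 / (1/0.465 − 1/0.498) = 3.57×10^5 W

Q = 3.57×10^5 W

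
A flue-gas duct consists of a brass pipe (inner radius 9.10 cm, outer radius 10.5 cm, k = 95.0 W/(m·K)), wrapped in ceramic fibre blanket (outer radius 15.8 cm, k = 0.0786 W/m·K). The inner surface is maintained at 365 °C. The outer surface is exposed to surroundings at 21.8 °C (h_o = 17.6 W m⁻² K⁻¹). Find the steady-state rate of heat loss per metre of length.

Resistance network (inner→outer):
  R'_brass = ln(0.105/0.0910)/(2πk) = 0.1431/(2π·95.0) = 2.397×10^-4 m·K/W
  R'_ceramic fibre blanket = ln(0.158/0.105)/(2πk) = 0.4086/(2π·0.0786) = 0.8274 m·K/W
  R'_conv,out = 1/(2πr h) = 1/(2π·0.158·17.6) = 0.05723 m·K/W
ΣR = 2.397×10^-4 + 0.8274 + 0.05723 = 0.8849 m·K/W
Q' = ΔT/ΣR = (365 °C − 21.8 °C)/0.8849 = 388 W/m

Q' = 388 W/m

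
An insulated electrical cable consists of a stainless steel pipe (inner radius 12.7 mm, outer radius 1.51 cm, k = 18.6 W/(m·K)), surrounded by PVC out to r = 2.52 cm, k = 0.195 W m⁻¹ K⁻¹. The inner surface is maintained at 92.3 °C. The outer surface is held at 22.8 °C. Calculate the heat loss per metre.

Q' = 166 W/m

Treat each layer as a resistance in series:
  R'_stainless steel = ln(0.0151/0.0127)/(2πk) = 0.1731/(2π·18.6) = 0.001481 m·K/W
  R'_PVC = ln(0.0252/0.0151)/(2πk) = 0.5121/(2π·0.195) = 0.4180 m·K/W
ΣR = 0.001481 + 0.4180 = 0.4195 m·K/W
Q' = ΔT/ΣR = (92.3 °C − 22.8 °C)/0.4195 = 166 W/m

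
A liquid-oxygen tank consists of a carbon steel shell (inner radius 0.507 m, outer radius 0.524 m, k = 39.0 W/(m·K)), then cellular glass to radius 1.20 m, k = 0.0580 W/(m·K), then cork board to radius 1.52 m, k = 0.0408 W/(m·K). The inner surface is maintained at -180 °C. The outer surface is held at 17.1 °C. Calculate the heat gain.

Q = 108 W

Treat each layer as a resistance in series:
  R_carbon steel = (1/0.507 − 1/0.524)/(4πk) = 0.06399/(4π·39.0) = 1.306×10^-4 K/W
  R_cellular glass = (1/0.524 − 1/1.20)/(4πk) = 1.075/(4π·0.0580) = 1.475 K/W
  R_cork board = (1/1.20 − 1/1.52)/(4πk) = 0.1754/(4π·0.0408) = 0.3422 K/W
ΣR = 1.306×10^-4 + 1.475 + 0.3422 = 1.817 K/W
Q = ΔT/ΣR = (-180 °C − 17.1 °C)/1.817 = -108 W
(Negative Q ⇒ heat flows inward; heat gain = 108 W.)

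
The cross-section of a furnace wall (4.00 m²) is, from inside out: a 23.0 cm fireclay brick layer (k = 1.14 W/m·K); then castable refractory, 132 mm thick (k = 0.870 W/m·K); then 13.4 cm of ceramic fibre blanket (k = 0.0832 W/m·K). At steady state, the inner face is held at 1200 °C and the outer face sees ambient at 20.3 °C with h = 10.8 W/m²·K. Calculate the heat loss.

Treat each layer as a resistance in series:
  R_fireclay brick = L/(kA) = 0.230/(1.14·4.00) = 0.05044 K/W
  R_castable refractory = L/(kA) = 0.132/(0.870·4.00) = 0.03793 K/W
  R_ceramic fibre blanket = L/(kA) = 0.134/(0.0832·4.00) = 0.4026 K/W
  R_conv,out = 1/(hA) = 1/(10.8·4.00) = 0.02315 K/W
ΣR = 0.05044 + 0.03793 + 0.4026 + 0.02315 = 0.5141 K/W
Q = ΔT/ΣR = (1200 °C − 20.3 °C)/0.5141 = 2290 W

Q = 2.29 kW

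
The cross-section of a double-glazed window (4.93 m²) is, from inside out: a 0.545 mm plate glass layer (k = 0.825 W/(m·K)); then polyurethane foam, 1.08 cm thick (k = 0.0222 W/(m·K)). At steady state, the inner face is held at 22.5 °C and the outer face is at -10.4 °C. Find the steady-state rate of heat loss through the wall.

Series thermal resistances, inner to outer:
  R_plate glass = L/(kA) = 5.45×10^-4/(0.825·4.93) = 1.340×10^-4 K/W
  R_polyurethane foam = L/(kA) = 0.0108/(0.0222·4.93) = 0.09868 K/W
ΣR = 1.340×10^-4 + 0.09868 = 0.09881 K/W
Q = ΔT/ΣR = (22.5 °C − -10.4 °C)/0.09881 = 333 W

Q = 333 W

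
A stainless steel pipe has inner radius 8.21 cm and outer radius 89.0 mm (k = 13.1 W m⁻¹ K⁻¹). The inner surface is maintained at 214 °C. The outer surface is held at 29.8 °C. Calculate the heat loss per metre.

Q' = 188 kW/m

Q' = 2πk·ΔT/ln(r₂/r₁) = 2π × 13.1 × 184.2 / ln(0.0890/0.0821) = 1.88×10^5 W/m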